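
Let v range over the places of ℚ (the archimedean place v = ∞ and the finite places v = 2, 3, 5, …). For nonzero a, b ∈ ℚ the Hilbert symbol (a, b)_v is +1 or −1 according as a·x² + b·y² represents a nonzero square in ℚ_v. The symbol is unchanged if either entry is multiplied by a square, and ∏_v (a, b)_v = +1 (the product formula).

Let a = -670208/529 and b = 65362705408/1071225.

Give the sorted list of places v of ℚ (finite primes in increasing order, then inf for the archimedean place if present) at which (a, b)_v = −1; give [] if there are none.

[2, 13, 17, 31]

Mod squares: a ≡ -2618, b ≡ 527527. Check v ∈ {∞, 2, 3, 5, 7, 11, 13, 17, 23, 31}.
v=23: a=23^-2·(≡12), b=23^-2·(≡20) mod 23; (12|23)=+1, (20|23)=-1; (−1)^{-2·-2·11}·(+1)^-2·(-1)^-2 = +1.
v=3: a=3^0·(≡1), b=3^-4·(≡1) mod 3; (1|3)=+1, (1|3)=+1; (−1)^{0·-4·1}·(+1)^-4·(+1)^0 = +1.
v=∞: -2618 < 0 and 527527 > 0  ⇒  (a,b)_∞ = +1.
v=31: a=31^0·(≡6), b=31^1·(≡22) mod 31; (6|31)=-1, (22|31)=-1; (−1)^{0·1·15}·(-1)^1·(-1)^0 = -1.
v=7: a=7^1·(≡4), b=7^1·(≡3) mod 7; (4|7)=+1, (3|7)=-1; (−1)^{1·1·3}·(+1)^1·(-1)^1 = +1.
v=5: a=5^0·(≡3), b=5^-2·(≡2) mod 5; (3|5)=-1, (2|5)=-1; (−1)^{0·-2·2}·(-1)^-2·(-1)^0 = +1.
v=17: a=17^1·(≡8), b=17^1·(≡12) mod 17; (8|17)=+1, (12|17)=-1; (−1)^{1·1·8}·(+1)^1·(-1)^1 = -1.
v=2: v_2(a)=9, v_2(b)=10; units ≡ 3, 7 (mod 8); ε·ε+αω+βω = 1·1+9·0+10·1 ≡ 1  ⇒  (a,b)_2 = -1.
v=13: a=13^0·(≡8), b=13^1·(≡7) mod 13; (8|13)=-1, (7|13)=-1; (−1)^{0·1·6}·(-1)^1·(-1)^0 = -1.
v=11: a=11^1·(≡1), b=11^3·(≡8) mod 11; (1|11)=+1, (8|11)=-1; (−1)^{1·3·5}·(+1)^3·(-1)^1 = +1.
(-2618, 527527 / ℚ) ramifies at {2, 13, 17, 31}: a division algebra.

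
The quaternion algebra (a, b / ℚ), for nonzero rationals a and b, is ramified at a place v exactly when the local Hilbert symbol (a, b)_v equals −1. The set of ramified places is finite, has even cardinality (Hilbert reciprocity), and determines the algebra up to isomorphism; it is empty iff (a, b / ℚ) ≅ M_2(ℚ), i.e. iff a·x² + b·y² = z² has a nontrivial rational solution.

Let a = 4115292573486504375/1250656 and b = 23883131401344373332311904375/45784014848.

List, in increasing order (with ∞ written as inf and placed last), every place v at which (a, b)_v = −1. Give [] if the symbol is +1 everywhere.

(a, b) ≡ (14858, 1293938646) mod (ℚ^×)²; places V = {2, 3, 5, 7, 11, 13, 17, 19, 23, 29, ∞}.
(a,b)_2: α=-5, β=-13; u≡5, v≡3 (mod 8); ε(u)ε(v)=0·1, αω(v)=-5·1, βω(u)=-13·1; sum ≡ 0  ⇒  +1.
(a,b)_∞: sgn(14858)=+, sgn(1293938646)=+, so +1.
(a,b)_23: α=1, u≡3; β=1, v≡9 (mod 23); (3|23)=+1, (9|23)=+1; sign (−1)^1·+1^1·+1^1 = -1.
(a,b)_7: α=8, u≡2; β=15, v≡2 (mod 7); (2|7)=+1, (2|7)=+1; sign (−1)^0·+1^15·+1^8 = +1.
(a,b)_19: α=-1, u≡13; β=-1, v≡6 (mod 19); (13|19)=-1, (6|19)=+1; sign (−1)^1·-1^-1·+1^-1 = +1.
(a,b)_29: α=2, u≡2; β=3, v≡8 (mod 29); (2|29)=-1, (8|29)=-1; sign (−1)^0·-1^3·-1^2 = -1.
(a,b)_11: α=-2, u≡6; β=-3, v≡9 (mod 11); (6|11)=-1, (9|11)=+1; sign (−1)^0·-1^-3·+1^-2 = -1.
(a,b)_5: α=4, u≡2; β=4, v≡4 (mod 5); (2|5)=-1, (4|5)=+1; sign (−1)^0·-1^4·+1^4 = +1.
(a,b)_17: α=-1, u≡12; β=-1, v≡3 (mod 17); (12|17)=-1, (3|17)=-1; sign (−1)^0·-1^-1·-1^-1 = +1.
(a,b)_3: α=10, u≡2; β=15, v≡2 (mod 3); (2|3)=-1, (2|3)=-1; sign (−1)^0·-1^15·-1^10 = -1.
(a,b)_13: α=0, u≡1; β=-1, v≡4 (mod 13); (1|13)=+1, (4|13)=+1; sign (−1)^0·+1^-1·+1^0 = +1.
(14858, 1293938646 / ℚ) ramifies at {3, 11, 23, 29}: a division algebra.

[3, 11, 23, 29]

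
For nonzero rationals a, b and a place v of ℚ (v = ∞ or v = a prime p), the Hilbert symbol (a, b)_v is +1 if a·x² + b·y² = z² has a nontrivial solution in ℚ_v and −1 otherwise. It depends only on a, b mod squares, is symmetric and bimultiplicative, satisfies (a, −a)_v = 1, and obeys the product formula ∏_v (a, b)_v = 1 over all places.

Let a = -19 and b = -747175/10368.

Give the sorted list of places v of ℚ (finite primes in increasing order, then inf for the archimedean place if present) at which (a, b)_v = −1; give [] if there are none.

[2, 13, 19, inf]

(a, b) ≡ (-19, -494) mod (ℚ^×)²; places V = {2, 3, 5, 11, 13, 19, ∞}.
(a,b)_5: α=0, u≡1; β=2, v≡1 (mod 5); (1|5)=+1, (1|5)=+1; sign (−1)^0·+1^2·+1^0 = +1.
(a,b)_13: α=0, u≡7; β=1, v≡9 (mod 13); (7|13)=-1, (9|13)=+1; sign (−1)^0·-1^1·+1^0 = -1.
(a,b)_19: α=1, u≡18; β=1, v≡15 (mod 19); (18|19)=-1, (15|19)=-1; sign (−1)^1·-1^1·-1^1 = -1.
(a,b)_2: α=0, β=-7; u≡5, v≡1 (mod 8); ε(u)ε(v)=0·0, αω(v)=0·0, βω(u)=-7·1; sum ≡ 1  ⇒  -1.
(a,b)_11: α=0, u≡3; β=2, v≡3 (mod 11); (3|11)=+1, (3|11)=+1; sign (−1)^0·+1^2·+1^0 = +1.
(a,b)_∞: sgn(-19)=−, sgn(-494)=−, so -1.
(a,b)_3: α=0, u≡2; β=-4, v≡1 (mod 3); (2|3)=-1, (1|3)=+1; sign (−1)^0·-1^-4·+1^0 = +1.
(-19, -494 / ℚ) ramifies at {2, 13, 19, ∞}: a division algebra.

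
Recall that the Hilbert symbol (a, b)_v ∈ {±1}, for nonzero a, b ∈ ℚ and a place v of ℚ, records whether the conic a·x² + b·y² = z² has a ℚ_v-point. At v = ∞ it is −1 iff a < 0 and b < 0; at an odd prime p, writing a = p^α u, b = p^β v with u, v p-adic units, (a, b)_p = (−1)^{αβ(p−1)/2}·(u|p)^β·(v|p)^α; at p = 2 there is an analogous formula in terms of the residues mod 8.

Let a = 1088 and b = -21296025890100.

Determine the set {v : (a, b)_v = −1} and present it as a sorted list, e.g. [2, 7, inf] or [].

[31, 37]

(a, b) ≡ (17, -283309) mod (ℚ^×)²; places V = {2, 3, 5, 13, 17, 19, 31, 37, ∞}.
(a,b)_37: α=0, u≡15; β=1, v≡29 (mod 37); (15|37)=-1, (29|37)=-1; sign (−1)^0·-1^1·-1^0 = -1.
(a,b)_3: α=0, u≡2; β=2, v≡2 (mod 3); (2|3)=-1, (2|3)=-1; sign (−1)^0·-1^2·-1^0 = +1.
(a,b)_17: α=1, u≡13; β=4, v≡4 (mod 17); (13|17)=+1, (4|17)=+1; sign (−1)^0·+1^4·+1^1 = +1.
(a,b)_19: α=0, u≡5; β=1, v≡11 (mod 19); (5|19)=+1, (11|19)=+1; sign (−1)^0·+1^1·+1^0 = +1.
(a,b)_31: α=0, u≡3; β=1, v≡11 (mod 31); (3|31)=-1, (11|31)=-1; sign (−1)^0·-1^1·-1^0 = -1.
(a,b)_∞: sgn(17)=+, sgn(-283309)=−, so +1.
(a,b)_5: α=0, u≡3; β=2, v≡1 (mod 5); (3|5)=-1, (1|5)=+1; sign (−1)^0·-1^2·+1^0 = +1.
(a,b)_13: α=0, u≡9; β=1, v≡8 (mod 13); (9|13)=+1, (8|13)=-1; sign (−1)^0·+1^1·-1^0 = +1.
(a,b)_2: α=6, β=2; u≡1, v≡3 (mod 8); ε(u)ε(v)=0·1, αω(v)=6·1, βω(u)=2·0; sum ≡ 0  ⇒  +1.
(17, -283309 / ℚ) ramifies at {31, 37}: a division algebra.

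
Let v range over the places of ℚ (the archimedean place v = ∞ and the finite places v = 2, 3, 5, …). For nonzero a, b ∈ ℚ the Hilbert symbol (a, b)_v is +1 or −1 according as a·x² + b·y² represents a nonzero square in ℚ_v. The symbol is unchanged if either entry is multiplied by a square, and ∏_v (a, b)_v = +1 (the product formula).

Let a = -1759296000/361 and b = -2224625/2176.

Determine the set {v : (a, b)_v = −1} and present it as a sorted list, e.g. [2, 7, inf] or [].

[13, inf]

Mod squares: a ≡ -5610, b ≡ -2210. Check v ∈ {∞, 2, 3, 5, 7, 11, 13, 17, 19, 37}.
v=17: a=17^1·(≡11), b=17^-1·(≡7) mod 17; (11|17)=-1, (7|17)=-1; (−1)^{1·-1·8}·(-1)^-1·(-1)^1 = +1.
v=5: a=5^3·(≡2), b=5^3·(≡3) mod 5; (2|5)=-1, (3|5)=-1; (−1)^{3·3·2}·(-1)^3·(-1)^3 = +1.
v=11: a=11^1·(≡2), b=11^0·(≡9) mod 11; (2|11)=-1, (9|11)=+1; (−1)^{1·0·5}·(-1)^0·(+1)^1 = +1.
v=37: a=37^0·(≡31), b=37^2·(≡26) mod 37; (31|37)=-1, (26|37)=+1; (−1)^{0·2·18}·(-1)^2·(+1)^0 = +1.
v=13: a=13^0·(≡11), b=13^1·(≡4) mod 13; (11|13)=-1, (4|13)=+1; (−1)^{0·1·6}·(-1)^1·(+1)^0 = -1.
v=∞: -5610 < 0 and -2210 < 0  ⇒  (a,b)_∞ = -1.
v=7: a=7^2·(≡2), b=7^0·(≡4) mod 7; (2|7)=+1, (4|7)=+1; (−1)^{2·0·3}·(+1)^0·(+1)^2 = +1.
v=2: v_2(a)=9, v_2(b)=-7; units ≡ 3, 7 (mod 8); ε·ε+αω+βω = 1·1+9·0+-7·1 ≡ 0  ⇒  (a,b)_2 = +1.
v=3: a=3^1·(≡2), b=3^0·(≡1) mod 3; (2|3)=-1, (1|3)=+1; (−1)^{1·0·1}·(-1)^0·(+1)^1 = +1.
v=19: a=19^-2·(≡13), b=19^0·(≡18) mod 19; (13|19)=-1, (18|19)=-1; (−1)^{-2·0·9}·(-1)^0·(-1)^-2 = +1.
|Ram(-5610, -2210)| = 2, even; anisotropic at {13, ∞}.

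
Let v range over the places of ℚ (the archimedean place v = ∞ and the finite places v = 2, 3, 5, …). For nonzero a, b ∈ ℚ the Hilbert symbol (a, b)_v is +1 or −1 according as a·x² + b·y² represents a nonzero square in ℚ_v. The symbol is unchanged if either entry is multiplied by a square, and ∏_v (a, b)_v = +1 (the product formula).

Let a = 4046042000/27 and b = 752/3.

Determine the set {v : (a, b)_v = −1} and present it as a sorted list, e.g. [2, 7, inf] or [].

[3, 13, 43, 47]

(a, b) ≡ (30345315, 141) mod (ℚ^×)²; places V = {2, 3, 5, 7, 11, 13, 43, 47, ∞}.
(a,b)_43: α=1, u≡20; β=0, v≡7 (mod 43); (20|43)=-1, (7|43)=-1; sign (−1)^0·-1^0·-1^1 = -1.
(a,b)_47: α=1, u≡7; β=1, v≡21 (mod 47); (7|47)=+1, (21|47)=+1; sign (−1)^1·+1^1·+1^1 = -1.
(a,b)_11: α=1, u≡8; β=0, v≡5 (mod 11); (8|11)=-1, (5|11)=+1; sign (−1)^0·-1^0·+1^1 = +1.
(a,b)_2: α=4, β=4; u≡3, v≡5 (mod 8); ε(u)ε(v)=1·0, αω(v)=4·1, βω(u)=4·1; sum ≡ 0  ⇒  +1.
(a,b)_3: α=-3, u≡2; β=-1, v≡2 (mod 3); (2|3)=-1, (2|3)=-1; sign (−1)^1·-1^-1·-1^-3 = -1.
(a,b)_13: α=1, u≡12; β=0, v≡8 (mod 13); (12|13)=+1, (8|13)=-1; sign (−1)^0·+1^0·-1^1 = -1.
(a,b)_∞: sgn(30345315)=+, sgn(141)=+, so +1.
(a,b)_7: α=1, u≡2; β=0, v≡1 (mod 7); (2|7)=+1, (1|7)=+1; sign (−1)^0·+1^0·+1^1 = +1.
(a,b)_5: α=3, u≡3; β=0, v≡4 (mod 5); (3|5)=-1, (4|5)=+1; sign (−1)^0·-1^0·+1^3 = +1.
(30345315, 141 / ℚ) ramifies at {3, 13, 43, 47}: a division algebra.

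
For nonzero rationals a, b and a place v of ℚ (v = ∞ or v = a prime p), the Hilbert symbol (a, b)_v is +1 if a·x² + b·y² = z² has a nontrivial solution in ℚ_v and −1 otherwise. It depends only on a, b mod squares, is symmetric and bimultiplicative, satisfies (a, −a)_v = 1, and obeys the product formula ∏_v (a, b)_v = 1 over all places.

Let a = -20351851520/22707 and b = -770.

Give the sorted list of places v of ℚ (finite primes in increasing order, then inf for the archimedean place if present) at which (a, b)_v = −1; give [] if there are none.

Mod squares: a ≡ -1365, b ≡ -770. Check v ∈ {∞, 2, 3, 5, 7, 11, 13, 19, 29}.
v=∞: -1365 < 0 and -770 < 0  ⇒  (a,b)_∞ = -1.
v=19: a=19^2·(≡12), b=19^0·(≡9) mod 19; (12|19)=-1, (9|19)=+1; (−1)^{2·0·9}·(-1)^0·(+1)^2 = +1.
v=5: a=5^1·(≡3), b=5^1·(≡1) mod 5; (3|5)=-1, (1|5)=+1; (−1)^{1·1·2}·(-1)^1·(+1)^1 = -1.
v=13: a=13^1·(≡3), b=13^0·(≡10) mod 13; (3|13)=+1, (10|13)=+1; (−1)^{1·0·6}·(+1)^0·(+1)^1 = +1.
v=7: a=7^1·(≡4), b=7^1·(≡2) mod 7; (4|7)=+1, (2|7)=+1; (−1)^{1·1·3}·(+1)^1·(+1)^1 = -1.
v=11: a=11^2·(≡10), b=11^1·(≡7) mod 11; (10|11)=-1, (7|11)=-1; (−1)^{2·1·5}·(-1)^1·(-1)^2 = -1.
v=29: a=29^-2·(≡21), b=29^0·(≡13) mod 29; (21|29)=-1, (13|29)=+1; (−1)^{-2·0·14}·(-1)^0·(+1)^-2 = +1.
v=2: v_2(a)=10, v_2(b)=1; units ≡ 3, 7 (mod 8); ε·ε+αω+βω = 1·1+10·0+1·1 ≡ 0  ⇒  (a,b)_2 = +1.
v=3: a=3^-3·(≡1), b=3^0·(≡1) mod 3; (1|3)=+1, (1|3)=+1; (−1)^{-3·0·1}·(+1)^0·(+1)^-3 = +1.
Ram(-1365, -770) = {5, 7, 11, ∞}; no ℚ_5-point on the conic.

[5, 7, 11, inf]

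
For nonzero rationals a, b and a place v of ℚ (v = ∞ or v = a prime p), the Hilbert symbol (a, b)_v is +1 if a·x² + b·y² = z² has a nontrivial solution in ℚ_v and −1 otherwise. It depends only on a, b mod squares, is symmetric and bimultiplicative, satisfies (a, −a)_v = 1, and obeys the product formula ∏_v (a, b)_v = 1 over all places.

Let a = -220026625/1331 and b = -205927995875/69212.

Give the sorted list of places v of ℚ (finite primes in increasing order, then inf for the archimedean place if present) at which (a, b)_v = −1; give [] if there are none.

[5, 7, 11, inf]

(a, b) ≡ (-115115, -5005) mod (ℚ^×)²; places V = {2, 5, 7, 11, 13, 23, 29, ∞}.
(a,b)_29: α=2, u≡15; β=2, v≡17 (mod 29); (15|29)=-1, (17|29)=-1; sign (−1)^0·-1^2·-1^2 = +1.
(a,b)_13: α=1, u≡6; β=-1, v≡5 (mod 13); (6|13)=-1, (5|13)=-1; sign (−1)^0·-1^-1·-1^1 = +1.
(a,b)_23: α=1, u≡18; β=4, v≡2 (mod 23); (18|23)=+1, (2|23)=+1; sign (−1)^0·+1^4·+1^1 = +1.
(a,b)_2: α=0, β=-2; u≡5, v≡3 (mod 8); ε(u)ε(v)=0·1, αω(v)=0·1, βω(u)=-2·1; sum ≡ 0  ⇒  +1.
(a,b)_11: α=-3, u≡6; β=-3, v≡10 (mod 11); (6|11)=-1, (10|11)=-1; sign (−1)^1·-1^-3·-1^-3 = -1.
(a,b)_7: α=1, u≡5; β=1, v≡3 (mod 7); (5|7)=-1, (3|7)=-1; sign (−1)^1·-1^1·-1^1 = -1.
(a,b)_5: α=3, u≡2; β=3, v≡4 (mod 5); (2|5)=-1, (4|5)=+1; sign (−1)^0·-1^3·+1^3 = -1.
(a,b)_∞: sgn(-115115)=−, sgn(-5005)=−, so -1.
(-115115, -5005 / ℚ) ramifies at {5, 7, 11, ∞}: a division algebra.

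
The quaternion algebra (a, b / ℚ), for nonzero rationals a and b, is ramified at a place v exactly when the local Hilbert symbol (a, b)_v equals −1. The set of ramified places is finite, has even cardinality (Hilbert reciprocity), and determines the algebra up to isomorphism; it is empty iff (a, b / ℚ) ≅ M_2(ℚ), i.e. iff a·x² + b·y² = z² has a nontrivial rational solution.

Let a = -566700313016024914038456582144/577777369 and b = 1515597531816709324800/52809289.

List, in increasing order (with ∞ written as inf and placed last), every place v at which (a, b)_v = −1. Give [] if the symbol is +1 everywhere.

[3, 7]

(a, b) ≡ (-431319, 47) mod (ℚ^×)²; places V = {2, 3, 5, 7, 13, 17, 19, 23, 43, 47, ∞}.
(a,b)_13: α=-2, u≡11; β=-4, v≡8 (mod 13); (11|13)=-1, (8|13)=-1; sign (−1)^0·-1^-4·-1^-2 = +1.
(a,b)_∞: sgn(-431319)=−, sgn(47)=+, so +1.
(a,b)_17: α=2, u≡10; β=0, v≡15 (mod 17); (10|17)=-1, (15|17)=+1; sign (−1)^0·-1^0·+1^2 = +1.
(a,b)_3: α=9, u≡2; β=6, v≡2 (mod 3); (2|3)=-1, (2|3)=-1; sign (−1)^0·-1^6·-1^9 = -1.
(a,b)_7: α=1, u≡4; β=0, v≡5 (mod 7); (4|7)=+1, (5|7)=-1; sign (−1)^0·+1^0·-1^1 = -1.
(a,b)_2: α=28, β=22; u≡1, v≡7 (mod 8); ε(u)ε(v)=0·1, αω(v)=28·0, βω(u)=22·0; sum ≡ 0  ⇒  +1.
(a,b)_19: α=1, u≡9; β=2, v≡1 (mod 19); (9|19)=+1, (1|19)=+1; sign (−1)^0·+1^2·+1^1 = +1.
(a,b)_43: α=-4, u≡21; β=-2, v≡24 (mod 43); (21|43)=+1, (24|43)=+1; sign (−1)^0·+1^-2·+1^-4 = +1.
(a,b)_47: α=5, u≡15; β=3, v≡37 (mod 47); (15|47)=-1, (37|47)=+1; sign (−1)^1·-1^3·+1^5 = +1.
(a,b)_23: α=3, u≡21; β=2, v≡6 (mod 23); (21|23)=-1, (6|23)=+1; sign (−1)^0·-1^2·+1^3 = +1.
(a,b)_5: α=0, u≡4; β=2, v≡3 (mod 5); (4|5)=+1, (3|5)=-1; sign (−1)^0·+1^2·-1^0 = +1.
|Ram(-431319, 47)| = 2, even; anisotropic at {3, 7}.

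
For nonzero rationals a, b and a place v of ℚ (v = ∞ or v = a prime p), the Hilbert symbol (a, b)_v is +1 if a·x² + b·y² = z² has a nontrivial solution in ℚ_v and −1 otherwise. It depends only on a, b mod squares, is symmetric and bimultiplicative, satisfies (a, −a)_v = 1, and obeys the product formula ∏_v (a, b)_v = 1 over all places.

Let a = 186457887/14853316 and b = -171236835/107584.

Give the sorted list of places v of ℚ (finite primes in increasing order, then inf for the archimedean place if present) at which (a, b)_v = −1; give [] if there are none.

[5, 7]

(a, b) ≡ (1463, -7315) mod (ℚ^×)²; places V = {2, 3, 5, 7, 11, 17, 19, 41, 47, ∞}.
(a,b)_19: α=1, u≡6; β=1, v≡15 (mod 19); (6|19)=+1, (15|19)=-1; sign (−1)^1·+1^1·-1^1 = +1.
(a,b)_7: α=3, u≡5; β=1, v≡5 (mod 7); (5|7)=-1, (5|7)=-1; sign (−1)^1·-1^1·-1^3 = -1.
(a,b)_41: α=-2, u≡28; β=-2, v≡30 (mod 41); (28|41)=-1, (30|41)=-1; sign (−1)^0·-1^-2·-1^-2 = +1.
(a,b)_47: α=-2, u≡17; β=0, v≡4 (mod 47); (17|47)=+1, (4|47)=+1; sign (−1)^0·+1^0·+1^-2 = +1.
(a,b)_17: α=2, u≡2; β=2, v≡11 (mod 17); (2|17)=+1, (11|17)=-1; sign (−1)^0·+1^2·-1^2 = +1.
(a,b)_2: α=-2, β=-6; u≡7, v≡5 (mod 8); ε(u)ε(v)=1·0, αω(v)=-2·1, βω(u)=-6·0; sum ≡ 0  ⇒  +1.
(a,b)_∞: sgn(1463)=+, sgn(-7315)=−, so +1.
(a,b)_3: α=2, u≡2; β=4, v≡2 (mod 3); (2|3)=-1, (2|3)=-1; sign (−1)^0·-1^4·-1^2 = +1.
(a,b)_5: α=0, u≡2; β=1, v≡2 (mod 5); (2|5)=-1, (2|5)=-1; sign (−1)^0·-1^1·-1^0 = -1.
(a,b)_11: α=1, u≡5; β=1, v≡7 (mod 11); (5|11)=+1, (7|11)=-1; sign (−1)^1·+1^1·-1^1 = +1.
|Ram(1463, -7315)| = 2, even; anisotropic at {5, 7}.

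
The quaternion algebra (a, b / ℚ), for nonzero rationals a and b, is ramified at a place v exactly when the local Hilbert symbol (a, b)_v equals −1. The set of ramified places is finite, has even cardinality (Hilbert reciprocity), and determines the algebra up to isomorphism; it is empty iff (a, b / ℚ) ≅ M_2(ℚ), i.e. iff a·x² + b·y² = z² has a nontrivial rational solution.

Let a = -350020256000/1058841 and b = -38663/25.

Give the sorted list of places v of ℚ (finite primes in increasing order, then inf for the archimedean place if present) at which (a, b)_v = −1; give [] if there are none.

[5, inf]

(a, b) ≡ (-103385, -23) mod (ℚ^×)²; places V = {2, 3, 5, 7, 23, 29, 31, 41, ∞}.
(a,b)_23: α=3, u≡6; β=1, v≡22 (mod 23); (6|23)=+1, (22|23)=-1; sign (−1)^1·+1^1·-1^3 = +1.
(a,b)_41: α=0, u≡24; β=2, v≡4 (mod 41); (24|41)=-1, (4|41)=+1; sign (−1)^0·-1^2·+1^0 = +1.
(a,b)_31: α=1, u≡17; β=0, v≡1 (mod 31); (17|31)=-1, (1|31)=+1; sign (−1)^0·-1^0·+1^1 = +1.
(a,b)_29: α=1, u≡18; β=0, v≡16 (mod 29); (18|29)=-1, (16|29)=+1; sign (−1)^0·-1^0·+1^1 = +1.
(a,b)_5: α=3, u≡2; β=-2, v≡2 (mod 5); (2|5)=-1, (2|5)=-1; sign (−1)^0·-1^-2·-1^3 = -1.
(a,b)_2: α=8, β=0; u≡7, v≡1 (mod 8); ε(u)ε(v)=1·0, αω(v)=8·0, βω(u)=0·0; sum ≡ 0  ⇒  +1.
(a,b)_7: α=-6, u≡6; β=0, v≡3 (mod 7); (6|7)=-1, (3|7)=-1; sign (−1)^0·-1^0·-1^-6 = +1.
(a,b)_3: α=-2, u≡1; β=0, v≡1 (mod 3); (1|3)=+1, (1|3)=+1; sign (−1)^0·+1^0·+1^-2 = +1.
(a,b)_∞: sgn(-103385)=−, sgn(-23)=−, so -1.
Ram(-103385, -23) = {5, ∞}; no ℚ_5-point on the conic.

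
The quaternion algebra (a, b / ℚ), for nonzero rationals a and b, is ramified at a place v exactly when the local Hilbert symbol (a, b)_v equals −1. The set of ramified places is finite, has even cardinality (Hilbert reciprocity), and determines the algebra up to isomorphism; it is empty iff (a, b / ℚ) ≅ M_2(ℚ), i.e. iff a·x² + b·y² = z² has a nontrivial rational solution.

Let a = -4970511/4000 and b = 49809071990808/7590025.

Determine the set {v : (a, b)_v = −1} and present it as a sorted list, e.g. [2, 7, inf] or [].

[5, 13]

(a, b) ≡ (-390, 102) mod (ℚ^×)²; places V = {2, 3, 5, 7, 13, 17, 19, 29, 31, ∞}.
(a,b)_29: α=0, u≡28; β=-2, v≡27 (mod 29); (28|29)=+1, (27|29)=-1; sign (−1)^0·+1^-2·-1^0 = +1.
(a,b)_17: α=2, u≡1; β=5, v≡11 (mod 17); (1|17)=+1, (11|17)=-1; sign (−1)^0·+1^5·-1^2 = +1.
(a,b)_13: α=1, u≡1; β=2, v≡11 (mod 13); (1|13)=+1, (11|13)=-1; sign (−1)^0·+1^2·-1^1 = -1.
(a,b)_3: α=3, u≡2; β=3, v≡1 (mod 3); (2|3)=-1, (1|3)=+1; sign (−1)^1·-1^3·+1^3 = +1.
(a,b)_31: α=0, u≡29; β=2, v≡16 (mod 31); (29|31)=-1, (16|31)=+1; sign (−1)^0·-1^2·+1^0 = +1.
(a,b)_∞: sgn(-390)=−, sgn(102)=+, so +1.
(a,b)_2: α=-5, β=3; u≡5, v≡3 (mod 8); ε(u)ε(v)=0·1, αω(v)=-5·1, βω(u)=3·1; sum ≡ 0  ⇒  +1.
(a,b)_19: α=0, u≡6; β=-2, v≡11 (mod 19); (6|19)=+1, (11|19)=+1; sign (−1)^0·+1^-2·+1^0 = +1.
(a,b)_5: α=-3, u≡2; β=-2, v≡3 (mod 5); (2|5)=-1, (3|5)=-1; sign (−1)^0·-1^-2·-1^-3 = -1.
(a,b)_7: α=2, u≡4; β=0, v≡2 (mod 7); (4|7)=+1, (2|7)=+1; sign (−1)^0·+1^0·+1^2 = +1.
(-390, 102 / ℚ) ramifies at {5, 13}: a division algebra.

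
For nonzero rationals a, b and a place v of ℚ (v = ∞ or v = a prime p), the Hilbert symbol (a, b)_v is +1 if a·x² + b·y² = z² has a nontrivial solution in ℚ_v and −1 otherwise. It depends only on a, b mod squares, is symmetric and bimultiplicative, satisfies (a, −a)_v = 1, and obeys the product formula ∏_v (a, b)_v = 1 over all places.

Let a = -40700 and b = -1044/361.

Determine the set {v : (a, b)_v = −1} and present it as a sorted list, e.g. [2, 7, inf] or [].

[37, inf]

(a, b) ≡ (-407, -29) mod (ℚ^×)²; places V = {2, 3, 5, 11, 19, 29, 37, ∞}.
(a,b)_37: α=1, u≡10; β=0, v≡5 (mod 37); (10|37)=+1, (5|37)=-1; sign (−1)^0·+1^0·-1^1 = -1.
(a,b)_29: α=0, u≡16; β=1, v≡24 (mod 29); (16|29)=+1, (24|29)=+1; sign (−1)^0·+1^1·+1^0 = +1.
(a,b)_3: α=0, u≡1; β=2, v≡1 (mod 3); (1|3)=+1, (1|3)=+1; sign (−1)^0·+1^2·+1^0 = +1.
(a,b)_5: α=2, u≡2; β=0, v≡1 (mod 5); (2|5)=-1, (1|5)=+1; sign (−1)^0·-1^0·+1^2 = +1.
(a,b)_19: α=0, u≡17; β=-2, v≡1 (mod 19); (17|19)=+1, (1|19)=+1; sign (−1)^0·+1^-2·+1^0 = +1.
(a,b)_2: α=2, β=2; u≡1, v≡3 (mod 8); ε(u)ε(v)=0·1, αω(v)=2·1, βω(u)=2·0; sum ≡ 0  ⇒  +1.
(a,b)_∞: sgn(-407)=−, sgn(-29)=−, so -1.
(a,b)_11: α=1, u≡7; β=0, v≡5 (mod 11); (7|11)=-1, (5|11)=+1; sign (−1)^0·-1^0·+1^1 = +1.
(-407, -29 / ℚ) ramifies at {37, ∞}: a division algebra.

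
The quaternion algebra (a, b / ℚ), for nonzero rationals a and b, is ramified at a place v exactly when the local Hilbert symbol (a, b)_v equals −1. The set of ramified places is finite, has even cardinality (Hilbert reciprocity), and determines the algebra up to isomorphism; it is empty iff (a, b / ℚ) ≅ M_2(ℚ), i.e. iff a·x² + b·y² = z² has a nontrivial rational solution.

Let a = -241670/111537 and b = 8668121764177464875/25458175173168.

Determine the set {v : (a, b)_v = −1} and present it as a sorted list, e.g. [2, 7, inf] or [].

(a, b) ≡ (-24310, 36465) mod (ℚ^×)²; places V = {2, 3, 5, 11, 13, 17, 37, ∞}.
(a,b)_5: α=1, u≡3; β=3, v≡3 (mod 5); (3|5)=-1, (3|5)=-1; sign (−1)^0·-1^3·-1^1 = +1.
(a,b)_13: α=3, u≡2; β=9, v≡9 (mod 13); (2|13)=-1, (9|13)=+1; sign (−1)^0·-1^9·+1^3 = -1.
(a,b)_3: α=-8, u≡2; β=-19, v≡2 (mod 3); (2|3)=-1, (2|3)=-1; sign (−1)^0·-1^-19·-1^-8 = -1.
(a,b)_∞: sgn(-24310)=−, sgn(36465)=+, so +1.
(a,b)_37: α=0, u≡28; β=-2, v≡14 (mod 37); (28|37)=+1, (14|37)=-1; sign (−1)^0·+1^-2·-1^0 = +1.
(a,b)_11: α=1, u≡1; β=3, v≡3 (mod 11); (1|11)=+1, (3|11)=+1; sign (−1)^1·+1^3·+1^1 = -1.
(a,b)_17: α=-1, u≡15; β=3, v≡7 (mod 17); (15|17)=+1, (7|17)=-1; sign (−1)^0·+1^3·-1^-1 = -1.
(a,b)_2: α=1, β=-4; u≡5, v≡1 (mod 8); ε(u)ε(v)=0·0, αω(v)=1·0, βω(u)=-4·1; sum ≡ 0  ⇒  +1.
(-24310, 36465 / ℚ) ramifies at {3, 11, 13, 17}: a division algebra.

[3, 11, 13, 17]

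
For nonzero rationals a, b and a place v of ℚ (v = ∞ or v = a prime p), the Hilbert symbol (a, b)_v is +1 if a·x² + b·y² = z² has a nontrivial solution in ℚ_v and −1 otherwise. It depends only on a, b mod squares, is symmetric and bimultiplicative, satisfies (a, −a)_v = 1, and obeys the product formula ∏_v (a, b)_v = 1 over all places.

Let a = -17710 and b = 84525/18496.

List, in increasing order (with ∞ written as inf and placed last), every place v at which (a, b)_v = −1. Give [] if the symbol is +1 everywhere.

[2, 3, 7, 23]

Mod squares: a ≡ -17710, b ≡ 69. Check v ∈ {∞, 2, 3, 5, 7, 11, 17, 23}.
v=17: a=17^0·(≡4), b=17^-2·(≡4) mod 17; (4|17)=+1, (4|17)=+1; (−1)^{0·-2·8}·(+1)^-2·(+1)^0 = +1.
v=23: a=23^1·(≡12), b=23^1·(≡16) mod 23; (12|23)=+1, (16|23)=+1; (−1)^{1·1·11}·(+1)^1·(+1)^1 = -1.
v=7: a=7^1·(≡4), b=7^2·(≡5) mod 7; (4|7)=+1, (5|7)=-1; (−1)^{1·2·3}·(+1)^2·(-1)^1 = -1.
v=5: a=5^1·(≡3), b=5^2·(≡1) mod 5; (3|5)=-1, (1|5)=+1; (−1)^{1·2·2}·(-1)^2·(+1)^1 = +1.
v=2: v_2(a)=1, v_2(b)=-6; units ≡ 1, 5 (mod 8); ε·ε+αω+βω = 0·0+1·1+-6·0 ≡ 1  ⇒  (a,b)_2 = -1.
v=∞: -17710 < 0 and 69 > 0  ⇒  (a,b)_∞ = +1.
v=11: a=11^1·(≡7), b=11^0·(≡9) mod 11; (7|11)=-1, (9|11)=+1; (−1)^{1·0·5}·(-1)^0·(+1)^1 = +1.
v=3: a=3^0·(≡2), b=3^1·(≡2) mod 3; (2|3)=-1, (2|3)=-1; (−1)^{0·1·1}·(-1)^1·(-1)^0 = -1.
(-17710, 69 / ℚ) ramifies at {2, 3, 7, 23}: a division algebra.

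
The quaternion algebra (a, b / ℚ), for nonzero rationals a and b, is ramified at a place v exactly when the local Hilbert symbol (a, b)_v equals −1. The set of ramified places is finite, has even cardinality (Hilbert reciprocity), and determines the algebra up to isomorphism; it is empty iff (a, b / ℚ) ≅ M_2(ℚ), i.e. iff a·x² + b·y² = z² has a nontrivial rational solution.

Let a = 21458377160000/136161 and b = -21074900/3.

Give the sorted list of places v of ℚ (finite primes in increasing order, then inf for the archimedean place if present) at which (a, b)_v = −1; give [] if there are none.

[3, 11, 17, 29]

(a, b) ≡ (29, -12903) mod (ℚ^×)²; places V = {2, 3, 5, 7, 11, 17, 23, 29, 41, ∞}.
(a,b)_17: α=2, u≡11; β=1, v≡14 (mod 17); (11|17)=-1, (14|17)=-1; sign (−1)^0·-1^1·-1^2 = -1.
(a,b)_3: α=-4, u≡2; β=-1, v≡1 (mod 3); (2|3)=-1, (1|3)=+1; sign (−1)^0·-1^-1·+1^-4 = -1.
(a,b)_∞: sgn(29)=+, sgn(-12903)=−, so +1.
(a,b)_2: α=6, β=2; u≡5, v≡1 (mod 8); ε(u)ε(v)=0·0, αω(v)=6·0, βω(u)=2·1; sum ≡ 0  ⇒  +1.
(a,b)_11: α=2, u≡6; β=1, v≡1 (mod 11); (6|11)=-1, (1|11)=+1; sign (−1)^0·-1^1·+1^2 = -1.
(a,b)_41: α=-2, u≡3; β=0, v≡28 (mod 41); (3|41)=-1, (28|41)=-1; sign (−1)^0·-1^0·-1^-2 = +1.
(a,b)_29: α=1, u≡20; β=0, v≡3 (mod 29); (20|29)=+1, (3|29)=-1; sign (−1)^0·+1^0·-1^1 = -1.
(a,b)_7: α=0, u≡1; β=2, v≡5 (mod 7); (1|7)=+1, (5|7)=-1; sign (−1)^0·+1^2·-1^0 = +1.
(a,b)_23: α=2, u≡1; β=1, v≡22 (mod 23); (1|23)=+1, (22|23)=-1; sign (−1)^0·+1^1·-1^2 = +1.
(a,b)_5: α=4, u≡1; β=2, v≡3 (mod 5); (1|5)=+1, (3|5)=-1; sign (−1)^0·+1^2·-1^4 = +1.
|Ram(29, -12903)| = 4, even; anisotropic at {3, 11, 17, 29}.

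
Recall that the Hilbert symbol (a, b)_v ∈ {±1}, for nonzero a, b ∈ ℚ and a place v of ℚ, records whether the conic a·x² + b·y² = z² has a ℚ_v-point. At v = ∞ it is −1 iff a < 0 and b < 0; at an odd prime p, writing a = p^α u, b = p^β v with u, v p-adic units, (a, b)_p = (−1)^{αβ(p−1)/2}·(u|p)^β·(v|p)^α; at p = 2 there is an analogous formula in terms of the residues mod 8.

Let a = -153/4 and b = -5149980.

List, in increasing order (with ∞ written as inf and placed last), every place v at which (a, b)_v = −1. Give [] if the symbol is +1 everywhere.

(a, b) ≡ (-17, -55) mod (ℚ^×)²; places V = {2, 3, 5, 11, 17, ∞}.
(a,b)_∞: sgn(-17)=−, sgn(-55)=−, so -1.
(a,b)_3: α=2, u≡1; β=4, v≡2 (mod 3); (1|3)=+1, (2|3)=-1; sign (−1)^0·+1^4·-1^2 = +1.
(a,b)_11: α=0, u≡3; β=1, v≡2 (mod 11); (3|11)=+1, (2|11)=-1; sign (−1)^0·+1^1·-1^0 = +1.
(a,b)_17: α=1, u≡2; β=2, v≡13 (mod 17); (2|17)=+1, (13|17)=+1; sign (−1)^0·+1^2·+1^1 = +1.
(a,b)_2: α=-2, β=2; u≡7, v≡1 (mod 8); ε(u)ε(v)=1·0, αω(v)=-2·0, βω(u)=2·0; sum ≡ 0  ⇒  +1.
(a,b)_5: α=0, u≡3; β=1, v≡4 (mod 5); (3|5)=-1, (4|5)=+1; sign (−1)^0·-1^1·+1^0 = -1.
Ram(-17, -55) = {5, ∞}; no ℚ_5-point on the conic.

[5, inf]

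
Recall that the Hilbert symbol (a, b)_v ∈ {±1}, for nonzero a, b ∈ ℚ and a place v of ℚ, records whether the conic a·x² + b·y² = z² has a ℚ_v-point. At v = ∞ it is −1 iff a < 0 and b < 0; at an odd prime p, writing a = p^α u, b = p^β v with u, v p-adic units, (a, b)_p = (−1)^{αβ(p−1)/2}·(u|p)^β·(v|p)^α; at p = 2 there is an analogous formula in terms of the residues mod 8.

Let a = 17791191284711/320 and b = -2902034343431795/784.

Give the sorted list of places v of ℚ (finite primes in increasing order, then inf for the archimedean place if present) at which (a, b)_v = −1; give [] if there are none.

Mod squares: a ≡ 880555, b ≡ -509795. Check v ∈ {∞, 2, 5, 7, 11, 13, 19, 23, 31}.
v=7: a=7^0·(≡1), b=7^-2·(≡1) mod 7; (1|7)=+1, (1|7)=+1; (−1)^{0·-2·3}·(+1)^-2·(+1)^0 = +1.
v=∞: 880555 > 0 and -509795 < 0  ⇒  (a,b)_∞ = +1.
v=31: a=31^1·(≡2), b=31^1·(≡10) mod 31; (2|31)=+1, (10|31)=+1; (−1)^{1·1·15}·(+1)^1·(+1)^1 = -1.
v=11: a=11^0·(≡9), b=11^3·(≡9) mod 11; (9|11)=+1, (9|11)=+1; (−1)^{0·3·5}·(+1)^3·(+1)^0 = +1.
v=13: a=13^1·(≡7), b=13^1·(≡7) mod 13; (7|13)=-1, (7|13)=-1; (−1)^{1·1·6}·(-1)^1·(-1)^1 = +1.
v=23: a=23^5·(≡16), b=23^1·(≡19) mod 23; (16|23)=+1, (19|23)=-1; (−1)^{5·1·11}·(+1)^1·(-1)^5 = +1.
v=2: v_2(a)=-6, v_2(b)=-4; units ≡ 3, 5 (mod 8); ε·ε+αω+βω = 1·0+-6·1+-4·1 ≡ 0  ⇒  (a,b)_2 = +1.
v=5: a=5^-1·(≡4), b=5^1·(≡4) mod 5; (4|5)=+1, (4|5)=+1; (−1)^{-1·1·2}·(+1)^1·(+1)^-1 = +1.
v=19: a=19^3·(≡9), b=19^6·(≡3) mod 19; (9|19)=+1, (3|19)=-1; (−1)^{3·6·9}·(+1)^6·(-1)^3 = -1.
(880555, -509795 / ℚ) ramifies at {19, 31}: a division algebra.

[19, 31]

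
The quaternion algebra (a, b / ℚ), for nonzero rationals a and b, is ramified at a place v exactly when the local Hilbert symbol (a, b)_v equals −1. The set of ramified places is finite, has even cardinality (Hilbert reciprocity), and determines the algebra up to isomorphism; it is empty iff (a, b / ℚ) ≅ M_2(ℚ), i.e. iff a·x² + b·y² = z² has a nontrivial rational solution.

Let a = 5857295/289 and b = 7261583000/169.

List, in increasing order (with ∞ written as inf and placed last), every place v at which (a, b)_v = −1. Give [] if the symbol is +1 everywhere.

(a, b) ≡ (6095, 137270) mod (ℚ^×)²; places V = {2, 5, 7, 13, 17, 23, 31, 37, 53, ∞}.
(a,b)_23: α=1, u≡6; β=2, v≡6 (mod 23); (6|23)=+1, (6|23)=+1; sign (−1)^0·+1^2·+1^1 = +1.
(a,b)_∞: sgn(6095)=+, sgn(137270)=+, so +1.
(a,b)_7: α=0, u≡5; β=1, v≡3 (mod 7); (5|7)=-1, (3|7)=-1; sign (−1)^0·-1^1·-1^0 = -1.
(a,b)_31: α=2, u≡5; β=0, v≡2 (mod 31); (5|31)=+1, (2|31)=+1; sign (−1)^0·+1^0·+1^2 = +1.
(a,b)_13: α=0, u≡5; β=-2, v≡9 (mod 13); (5|13)=-1, (9|13)=+1; sign (−1)^0·-1^-2·+1^0 = +1.
(a,b)_37: α=0, u≡25; β=1, v≡34 (mod 37); (25|37)=+1, (34|37)=+1; sign (−1)^0·+1^1·+1^0 = +1.
(a,b)_17: α=-2, u≡13; β=0, v≡14 (mod 17); (13|17)=+1, (14|17)=-1; sign (−1)^0·+1^0·-1^-2 = +1.
(a,b)_2: α=0, β=3; u≡7, v≡3 (mod 8); ε(u)ε(v)=1·1, αω(v)=0·1, βω(u)=3·0; sum ≡ 1  ⇒  -1.
(a,b)_53: α=1, u≡49; β=1, v≡17 (mod 53); (49|53)=+1, (17|53)=+1; sign (−1)^0·+1^1·+1^1 = +1.
(a,b)_5: α=1, u≡1; β=3, v≡1 (mod 5); (1|5)=+1, (1|5)=+1; sign (−1)^0·+1^3·+1^1 = +1.
|Ram(6095, 137270)| = 2, even; anisotropic at {2, 7}.

[2, 7]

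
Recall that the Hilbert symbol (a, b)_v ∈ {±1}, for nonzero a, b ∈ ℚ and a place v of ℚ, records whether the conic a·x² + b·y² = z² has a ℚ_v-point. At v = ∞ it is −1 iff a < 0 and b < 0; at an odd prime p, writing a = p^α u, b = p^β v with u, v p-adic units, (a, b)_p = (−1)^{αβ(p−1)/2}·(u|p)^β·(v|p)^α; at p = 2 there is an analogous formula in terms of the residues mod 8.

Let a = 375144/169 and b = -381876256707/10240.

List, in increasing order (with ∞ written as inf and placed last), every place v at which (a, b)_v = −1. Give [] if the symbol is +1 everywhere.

[2, 19]

Mod squares: a ≡ 1914, b ≡ -6270. Check v ∈ {∞, 2, 3, 5, 7, 11, 13, 19, 23, 29, 37}.
v=11: a=11^1·(≡1), b=11^1·(≡6) mod 11; (1|11)=+1, (6|11)=-1; (−1)^{1·1·5}·(+1)^1·(-1)^1 = +1.
v=3: a=3^1·(≡2), b=3^1·(≡1) mod 3; (2|3)=-1, (1|3)=+1; (−1)^{1·1·1}·(-1)^1·(+1)^1 = +1.
v=23: a=23^0·(≡19), b=23^2·(≡6) mod 23; (19|23)=-1, (6|23)=+1; (−1)^{0·2·11}·(-1)^2·(+1)^0 = +1.
v=29: a=29^1·(≡17), b=29^2·(≡9) mod 29; (17|29)=-1, (9|29)=+1; (−1)^{1·2·14}·(-1)^2·(+1)^1 = +1.
v=∞: 1914 > 0 and -6270 < 0  ⇒  (a,b)_∞ = +1.
v=5: a=5^0·(≡1), b=5^-1·(≡1) mod 5; (1|5)=+1, (1|5)=+1; (−1)^{0·-1·2}·(+1)^-1·(+1)^0 = +1.
v=2: v_2(a)=3, v_2(b)=-11; units ≡ 5, 1 (mod 8); ε·ε+αω+βω = 0·0+3·0+-11·1 ≡ 1  ⇒  (a,b)_2 = -1.
v=19: a=19^0·(≡15), b=19^1·(≡18) mod 19; (15|19)=-1, (18|19)=-1; (−1)^{0·1·9}·(-1)^1·(-1)^0 = -1.
v=37: a=37^0·(≡30), b=37^2·(≡8) mod 37; (30|37)=+1, (8|37)=-1; (−1)^{0·2·18}·(+1)^2·(-1)^0 = +1.
v=13: a=13^-2·(≡3), b=13^0·(≡9) mod 13; (3|13)=+1, (9|13)=+1; (−1)^{-2·0·6}·(+1)^0·(+1)^-2 = +1.
v=7: a=7^2·(≡5), b=7^0·(≡1) mod 7; (5|7)=-1, (1|7)=+1; (−1)^{2·0·3}·(-1)^0·(+1)^2 = +1.
(1914, -6270 / ℚ) ramifies at {2, 19}: a division algebra.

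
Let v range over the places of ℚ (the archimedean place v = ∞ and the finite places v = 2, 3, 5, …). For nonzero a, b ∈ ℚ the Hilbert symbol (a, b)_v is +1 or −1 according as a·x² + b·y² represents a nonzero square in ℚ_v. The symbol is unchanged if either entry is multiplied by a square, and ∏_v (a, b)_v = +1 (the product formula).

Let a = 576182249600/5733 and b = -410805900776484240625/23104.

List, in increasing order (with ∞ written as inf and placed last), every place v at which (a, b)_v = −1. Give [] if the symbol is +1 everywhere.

[5, 13]

Mod squares: a ≡ 2784938, b ≡ -265. Check v ∈ {∞, 2, 3, 5, 7, 13, 19, 41, 43, 47, 53}.
v=19: a=19^0·(≡8), b=19^-2·(≡11) mod 19; (8|19)=-1, (11|19)=+1; (−1)^{0·-2·9}·(-1)^-2·(+1)^0 = +1.
v=5: a=5^2·(≡3), b=5^5·(≡2) mod 5; (3|5)=-1, (2|5)=-1; (−1)^{2·5·2}·(-1)^5·(-1)^2 = -1.
v=53: a=53^1·(≡14), b=53^3·(≡19) mod 53; (14|53)=-1, (19|53)=-1; (−1)^{1·3·26}·(-1)^3·(-1)^1 = +1.
v=7: a=7^-2·(≡4), b=7^0·(≡1) mod 7; (4|7)=+1, (1|7)=+1; (−1)^{-2·0·3}·(+1)^0·(+1)^-2 = +1.
v=43: a=43^1·(≡3), b=43^2·(≡40) mod 43; (3|43)=-1, (40|43)=+1; (−1)^{1·2·21}·(-1)^2·(+1)^1 = +1.
v=∞: 2784938 > 0 and -265 < 0  ⇒  (a,b)_∞ = +1.
v=2: v_2(a)=7, v_2(b)=-6; units ≡ 5, 7 (mod 8); ε·ε+αω+βω = 0·1+7·0+-6·1 ≡ 0  ⇒  (a,b)_2 = +1.
v=47: a=47^1·(≡25), b=47^0·(≡21) mod 47; (25|47)=+1, (21|47)=+1; (−1)^{1·0·23}·(+1)^0·(+1)^1 = +1.
v=13: a=13^-1·(≡4), b=13^2·(≡11) mod 13; (4|13)=+1, (11|13)=-1; (−1)^{-1·2·6}·(+1)^2·(-1)^-1 = -1.
v=3: a=3^-2·(≡2), b=3^0·(≡2) mod 3; (2|3)=-1, (2|3)=-1; (−1)^{-2·0·1}·(-1)^0·(-1)^-2 = +1.
v=41: a=41^2·(≡35), b=41^4·(≡13) mod 41; (35|41)=-1, (13|41)=-1; (−1)^{2·4·20}·(-1)^4·(-1)^2 = +1.
|Ram(2784938, -265)| = 2, even; anisotropic at {5, 13}.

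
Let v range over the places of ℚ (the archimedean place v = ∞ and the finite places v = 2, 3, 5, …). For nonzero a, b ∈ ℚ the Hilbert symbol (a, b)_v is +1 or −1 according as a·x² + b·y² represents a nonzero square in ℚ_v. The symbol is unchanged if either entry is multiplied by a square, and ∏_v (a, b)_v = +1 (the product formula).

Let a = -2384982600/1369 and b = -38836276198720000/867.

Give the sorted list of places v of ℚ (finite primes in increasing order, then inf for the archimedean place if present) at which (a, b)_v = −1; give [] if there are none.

Mod squares: a ≡ -546, b ≡ -6006. Check v ∈ {∞, 2, 3, 5, 7, 11, 13, 17, 19, 37}.
v=11: a=11^2·(≡5), b=11^5·(≡3) mod 11; (5|11)=+1, (3|11)=+1; (−1)^{2·5·5}·(+1)^5·(+1)^2 = +1.
v=17: a=17^0·(≡13), b=17^-2·(≡14) mod 17; (13|17)=+1, (14|17)=-1; (−1)^{0·-2·8}·(+1)^-2·(-1)^0 = +1.
v=19: a=19^2·(≡4), b=19^0·(≡5) mod 19; (4|19)=+1, (5|19)=+1; (−1)^{2·0·9}·(+1)^0·(+1)^2 = +1.
v=2: v_2(a)=3, v_2(b)=9; units ≡ 7, 5 (mod 8); ε·ε+αω+βω = 1·0+3·1+9·0 ≡ 1  ⇒  (a,b)_2 = -1.
v=3: a=3^1·(≡1), b=3^-1·(≡2) mod 3; (1|3)=+1, (2|3)=-1; (−1)^{1·-1·1}·(+1)^-1·(-1)^1 = +1.
v=5: a=5^2·(≡4), b=5^4·(≡4) mod 5; (4|5)=+1, (4|5)=+1; (−1)^{2·4·2}·(+1)^4·(+1)^2 = +1.
v=∞: -546 < 0 and -6006 < 0  ⇒  (a,b)_∞ = -1.
v=37: a=37^-2·(≡30), b=37^0·(≡28) mod 37; (30|37)=+1, (28|37)=+1; (−1)^{-2·0·18}·(+1)^0·(+1)^-2 = +1.
v=7: a=7^1·(≡3), b=7^3·(≡3) mod 7; (3|7)=-1, (3|7)=-1; (−1)^{1·3·3}·(-1)^3·(-1)^1 = -1.
v=13: a=13^1·(≡3), b=13^3·(≡8) mod 13; (3|13)=+1, (8|13)=-1; (−1)^{1·3·6}·(+1)^3·(-1)^1 = -1.
(-546, -6006 / ℚ) ramifies at {2, 7, 13, ∞}: a division algebra.

[2, 7, 13, inf]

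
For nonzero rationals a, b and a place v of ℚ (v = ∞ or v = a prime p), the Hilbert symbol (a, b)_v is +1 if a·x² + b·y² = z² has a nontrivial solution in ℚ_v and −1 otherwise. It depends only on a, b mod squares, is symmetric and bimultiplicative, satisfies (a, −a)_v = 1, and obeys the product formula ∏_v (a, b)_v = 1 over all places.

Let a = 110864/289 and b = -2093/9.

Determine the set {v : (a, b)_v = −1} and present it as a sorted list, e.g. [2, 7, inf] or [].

Mod squares: a ≡ 41, b ≡ -2093. Check v ∈ {∞, 2, 3, 7, 13, 17, 23, 41}.
v=2: v_2(a)=4, v_2(b)=0; units ≡ 1, 3 (mod 8); ε·ε+αω+βω = 0·1+4·1+0·0 ≡ 0  ⇒  (a,b)_2 = +1.
v=13: a=13^2·(≡2), b=13^1·(≡11) mod 13; (2|13)=-1, (11|13)=-1; (−1)^{2·1·6}·(-1)^1·(-1)^2 = -1.
v=3: a=3^0·(≡2), b=3^-2·(≡1) mod 3; (2|3)=-1, (1|3)=+1; (−1)^{0·-2·1}·(-1)^-2·(+1)^0 = +1.
v=∞: 41 > 0 and -2093 < 0  ⇒  (a,b)_∞ = +1.
v=23: a=23^0·(≡18), b=23^1·(≡18) mod 23; (18|23)=+1, (18|23)=+1; (−1)^{0·1·11}·(+1)^1·(+1)^0 = +1.
v=7: a=7^0·(≡6), b=7^1·(≡1) mod 7; (6|7)=-1, (1|7)=+1; (−1)^{0·1·3}·(-1)^1·(+1)^0 = -1.
v=41: a=41^1·(≡40), b=41^0·(≡18) mod 41; (40|41)=+1, (18|41)=+1; (−1)^{1·0·20}·(+1)^0·(+1)^1 = +1.
v=17: a=17^-2·(≡7), b=17^0·(≡13) mod 17; (7|17)=-1, (13|17)=+1; (−1)^{-2·0·8}·(-1)^0·(+1)^-2 = +1.
|Ram(41, -2093)| = 2, even; anisotropic at {7, 13}.

[7, 13]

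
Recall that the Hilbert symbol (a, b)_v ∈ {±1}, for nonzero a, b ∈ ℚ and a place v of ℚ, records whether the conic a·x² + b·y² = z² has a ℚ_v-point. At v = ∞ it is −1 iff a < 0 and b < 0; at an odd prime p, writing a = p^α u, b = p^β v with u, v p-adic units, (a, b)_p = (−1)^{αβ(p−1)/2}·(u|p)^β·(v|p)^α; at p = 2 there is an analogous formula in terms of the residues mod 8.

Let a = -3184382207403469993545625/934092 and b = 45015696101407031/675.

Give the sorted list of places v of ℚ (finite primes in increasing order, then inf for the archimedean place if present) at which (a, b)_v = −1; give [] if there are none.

[3, 19, 23, 37]

(a, b) ≡ (-4440961371, 39237) mod (ℚ^×)²; places V = {2, 3, 5, 7, 11, 13, 19, 23, 29, 31, 37, 41, ∞}.
(a,b)_5: α=4, u≡1; β=-2, v≡3 (mod 5); (1|5)=+1, (3|5)=-1; sign (−1)^0·+1^-2·-1^4 = +1.
(a,b)_13: α=2, u≡6; β=2, v≡1 (mod 13); (6|13)=-1, (1|13)=+1; sign (−1)^0·-1^2·+1^2 = +1.
(a,b)_∞: sgn(-4440961371)=−, sgn(39237)=+, so +1.
(a,b)_23: α=1, u≡22; β=0, v≡11 (mod 23); (22|23)=-1, (11|23)=-1; sign (−1)^0·-1^0·-1^1 = -1.
(a,b)_7: α=3, u≡1; β=2, v≡2 (mod 7); (1|7)=+1, (2|7)=+1; sign (−1)^0·+1^2·+1^3 = +1.
(a,b)_19: α=3, u≡2; β=2, v≡18 (mod 19); (2|19)=-1, (18|19)=-1; sign (−1)^0·-1^2·-1^3 = -1.
(a,b)_11: α=1, u≡6; β=1, v≡3 (mod 11); (6|11)=-1, (3|11)=+1; sign (−1)^1·-1^1·+1^1 = +1.
(a,b)_37: α=3, u≡32; β=2, v≡35 (mod 37); (32|37)=-1, (35|37)=-1; sign (−1)^0·-1^2·-1^3 = -1.
(a,b)_29: α=3, u≡19; β=3, v≡2 (mod 29); (19|29)=-1, (2|29)=-1; sign (−1)^0·-1^3·-1^3 = +1.
(a,b)_41: α=1, u≡29; β=1, v≡15 (mod 41); (29|41)=-1, (15|41)=-1; sign (−1)^0·-1^1·-1^1 = +1.
(a,b)_31: α=-2, u≡18; β=0, v≡17 (mod 31); (18|31)=+1, (17|31)=-1; sign (−1)^0·+1^0·-1^-2 = +1.
(a,b)_2: α=-2, β=0; u≡5, v≡5 (mod 8); ε(u)ε(v)=0·0, αω(v)=-2·1, βω(u)=0·1; sum ≡ 0  ⇒  +1.
(a,b)_3: α=-5, u≡2; β=-3, v≡2 (mod 3); (2|3)=-1, (2|3)=-1; sign (−1)^1·-1^-3·-1^-5 = -1.
Ram(-4440961371, 39237) = {3, 19, 23, 37}; no ℚ_3-point on the conic.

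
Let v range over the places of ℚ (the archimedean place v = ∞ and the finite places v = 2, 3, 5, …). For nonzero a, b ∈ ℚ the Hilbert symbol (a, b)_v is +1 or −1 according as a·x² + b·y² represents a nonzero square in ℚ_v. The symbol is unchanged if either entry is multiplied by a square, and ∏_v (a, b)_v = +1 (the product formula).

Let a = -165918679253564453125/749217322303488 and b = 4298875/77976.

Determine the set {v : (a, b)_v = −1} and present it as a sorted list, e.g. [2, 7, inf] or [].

[3, 17]

Mod squares: a ≡ -255, b ≡ 3570. Check v ∈ {∞, 2, 3, 5, 7, 13, 17, 19}.
v=5: a=5^11·(≡4), b=5^3·(≡1) mod 5; (4|5)=+1, (1|5)=+1; (−1)^{11·3·2}·(+1)^3·(+1)^11 = +1.
v=13: a=13^2·(≡8), b=13^0·(≡11) mod 13; (8|13)=-1, (11|13)=-1; (−1)^{2·0·6}·(-1)^0·(-1)^2 = +1.
v=17: a=17^7·(≡13), b=17^3·(≡3) mod 17; (13|17)=+1, (3|17)=-1; (−1)^{7·3·8}·(+1)^3·(-1)^7 = -1.
v=∞: -255 < 0 and 3570 > 0  ⇒  (a,b)_∞ = +1.
v=19: a=19^-6·(≡5), b=19^-2·(≡7) mod 19; (5|19)=+1, (7|19)=+1; (−1)^{-6·-2·9}·(+1)^-2·(+1)^-6 = +1.
v=7: a=7^2·(≡4), b=7^1·(≡5) mod 7; (4|7)=+1, (5|7)=-1; (−1)^{2·1·3}·(+1)^1·(-1)^2 = +1.
v=3: a=3^-5·(≡2), b=3^-3·(≡2) mod 3; (2|3)=-1, (2|3)=-1; (−1)^{-5·-3·1}·(-1)^-3·(-1)^-5 = -1.
v=2: v_2(a)=-16, v_2(b)=-3; units ≡ 1, 1 (mod 8); ε·ε+αω+βω = 0·0+-16·0+-3·0 ≡ 0  ⇒  (a,b)_2 = +1.
(-255, 3570 / ℚ) ramifies at {3, 17}: a division algebra.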